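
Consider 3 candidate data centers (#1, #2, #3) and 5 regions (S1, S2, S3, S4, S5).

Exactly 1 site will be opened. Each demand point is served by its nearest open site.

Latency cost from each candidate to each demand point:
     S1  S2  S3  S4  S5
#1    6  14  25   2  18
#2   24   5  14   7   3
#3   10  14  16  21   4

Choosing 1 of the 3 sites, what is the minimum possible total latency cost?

53

Open {#2}.
  S1→#2 24, S2→#2 5, S3→#2 14, S4→#2 7, S5→#2 3  ⇒ total 53.
Compare {#1}: total 65.
Compare {#3}: total 65.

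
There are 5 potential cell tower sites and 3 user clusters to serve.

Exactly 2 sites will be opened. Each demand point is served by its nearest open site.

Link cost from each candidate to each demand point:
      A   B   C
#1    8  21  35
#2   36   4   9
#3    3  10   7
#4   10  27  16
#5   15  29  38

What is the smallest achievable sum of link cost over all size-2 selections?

14

Open {#2, #3}.
  A→#3 3, B→#2 4, C→#3 7  ⇒ total 14.
Compare {#1, #3}: total 20.
Compare {#3, #4}: total 20.
No size-2 selection does better; minimum is 14.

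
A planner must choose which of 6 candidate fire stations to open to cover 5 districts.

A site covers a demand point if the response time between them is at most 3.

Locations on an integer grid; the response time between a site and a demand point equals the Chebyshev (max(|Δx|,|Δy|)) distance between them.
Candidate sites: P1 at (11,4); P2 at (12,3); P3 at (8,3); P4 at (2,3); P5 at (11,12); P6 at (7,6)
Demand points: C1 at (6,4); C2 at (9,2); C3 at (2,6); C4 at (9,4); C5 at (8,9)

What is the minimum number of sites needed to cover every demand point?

Coverage sets (demand points within 3 of each site):
  P1: {C2, C4}
  P2: {C2, C4}
  P3: {C1, C2, C4}
  P4: {C3}
  P5: {C5}
  P6: {C1, C4, C5}
No 2 sites suffice: every size-2 union leaves at least one demand point uncovered.
But {P1, P4, P6} covers everything, so the minimum is 3.

3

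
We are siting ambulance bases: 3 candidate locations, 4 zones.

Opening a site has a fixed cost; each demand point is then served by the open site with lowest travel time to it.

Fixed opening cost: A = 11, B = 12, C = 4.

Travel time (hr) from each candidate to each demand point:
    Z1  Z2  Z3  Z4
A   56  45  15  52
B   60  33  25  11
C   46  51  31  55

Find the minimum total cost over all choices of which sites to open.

131

Open {B, C}: assign each demand point to its cheapest open site.
  Z1→C 46, Z2→B 33, Z3→B 25, Z4→B 11
  travel time 115, fixed 16 → total 131.
Compare {A, B, C}: travel time 105 + fixed 27 = 132.
Compare {A, B}: travel time 115 + fixed 23 = 138.
Compare {B}: travel time 129 + fixed 12 = 141.
All other subsets cost ≥ 132. Minimum total cost: 131.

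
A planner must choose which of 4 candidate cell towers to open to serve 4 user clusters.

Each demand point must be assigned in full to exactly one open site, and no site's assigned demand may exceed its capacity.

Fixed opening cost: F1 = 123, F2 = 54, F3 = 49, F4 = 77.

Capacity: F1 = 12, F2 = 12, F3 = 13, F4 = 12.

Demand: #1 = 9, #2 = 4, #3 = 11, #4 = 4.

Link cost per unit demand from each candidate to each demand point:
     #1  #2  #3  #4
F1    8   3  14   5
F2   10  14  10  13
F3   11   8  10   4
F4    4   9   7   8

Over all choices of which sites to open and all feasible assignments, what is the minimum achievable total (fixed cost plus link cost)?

Open {F2, F3, F4}; cheapest assignment that respects the capacities:
  F2 (cap 12, load 11): #3 — cost 11×10 = 110
  F3 (cap 13, load 8): #2, #4 — cost 4×8 + 4×4 = 48
  F4 (cap 12, load 9): #1 — cost 9×4 = 36
  Shipping 194, fixed 180 → total 374.
  Any other capacity-feasible assignment to {F2, F3, F4} ships for at least 194.
Compare {F1, F3, F4}: its best feasible assignment gives total 427.
Compare {F1, F2, F4}: its best feasible assignment gives total 432.
Every other set of open sites that can feasibly serve all demand totals ≥ 427 even under its best assignment. Minimum: 374.

374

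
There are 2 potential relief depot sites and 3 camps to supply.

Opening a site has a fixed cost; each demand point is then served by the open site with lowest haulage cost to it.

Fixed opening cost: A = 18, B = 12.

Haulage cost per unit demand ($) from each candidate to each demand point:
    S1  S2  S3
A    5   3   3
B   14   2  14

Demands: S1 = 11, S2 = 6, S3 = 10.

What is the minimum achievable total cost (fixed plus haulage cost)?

Open {A}: assign each demand point to its cheapest open site.
  S1→A 11×5=55, S2→A 6×3=18, S3→A 10×3=30
  haulage cost 103, fixed 18 → total 121.
Compare {A, B}: haulage cost 97 + fixed 30 = 127.
Compare {B}: haulage cost 306 + fixed 12 = 318.

121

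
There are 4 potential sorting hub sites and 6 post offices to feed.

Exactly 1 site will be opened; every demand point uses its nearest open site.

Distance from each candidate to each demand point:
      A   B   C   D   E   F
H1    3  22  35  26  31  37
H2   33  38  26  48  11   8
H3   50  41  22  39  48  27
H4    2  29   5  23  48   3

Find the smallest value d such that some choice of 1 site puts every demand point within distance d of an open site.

37

Open {H1}.
  Farthest demand point is F at distance 37 (to H1); all others are ≤ 37.
With {H2} the worst case is 48.
With {H4} the worst case is 48.
No size-1 selection achieves below 37.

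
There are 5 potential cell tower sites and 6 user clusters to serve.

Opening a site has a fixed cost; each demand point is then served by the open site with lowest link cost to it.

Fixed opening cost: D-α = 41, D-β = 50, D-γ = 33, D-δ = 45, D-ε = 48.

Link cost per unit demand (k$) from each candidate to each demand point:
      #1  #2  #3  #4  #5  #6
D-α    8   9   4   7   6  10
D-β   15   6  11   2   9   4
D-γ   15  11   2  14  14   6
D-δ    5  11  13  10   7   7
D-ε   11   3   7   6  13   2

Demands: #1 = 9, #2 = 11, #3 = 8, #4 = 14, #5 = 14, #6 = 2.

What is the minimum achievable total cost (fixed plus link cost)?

Open {D-α, D-β}: assign each demand point to its cheapest open site.
  #1→D-α 9×8=72, #2→D-β 11×6=66, #3→D-α 8×4=32, #4→D-β 14×2=28, #5→D-α 14×6=84, #6→D-β 2×4=8
  link cost 290, fixed 91 → total 381.
Compare {D-β, D-γ, D-δ}: link cost 261 + fixed 128 = 389.
Compare {D-α, D-β, D-ε}: link cost 253 + fixed 139 = 392.
Compare {D-α, D-ε}: link cost 309 + fixed 89 = 398.
All other subsets cost ≥ 389. Minimum total cost: 381.

381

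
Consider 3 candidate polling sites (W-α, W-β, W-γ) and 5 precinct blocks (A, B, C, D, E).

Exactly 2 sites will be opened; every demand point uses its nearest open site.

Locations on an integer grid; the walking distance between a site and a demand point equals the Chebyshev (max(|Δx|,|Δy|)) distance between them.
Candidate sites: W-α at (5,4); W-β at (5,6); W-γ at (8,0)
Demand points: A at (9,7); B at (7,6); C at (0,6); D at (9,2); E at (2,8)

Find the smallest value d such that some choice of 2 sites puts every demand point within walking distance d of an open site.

Open {W-α, W-β}.
  Farthest demand point is C at walking distance 5 (to W-α); all others are ≤ 5.
With {W-α, W-γ} the worst case is 5.
With {W-β, W-γ} the worst case is 5.
No size-2 selection achieves below 5.

5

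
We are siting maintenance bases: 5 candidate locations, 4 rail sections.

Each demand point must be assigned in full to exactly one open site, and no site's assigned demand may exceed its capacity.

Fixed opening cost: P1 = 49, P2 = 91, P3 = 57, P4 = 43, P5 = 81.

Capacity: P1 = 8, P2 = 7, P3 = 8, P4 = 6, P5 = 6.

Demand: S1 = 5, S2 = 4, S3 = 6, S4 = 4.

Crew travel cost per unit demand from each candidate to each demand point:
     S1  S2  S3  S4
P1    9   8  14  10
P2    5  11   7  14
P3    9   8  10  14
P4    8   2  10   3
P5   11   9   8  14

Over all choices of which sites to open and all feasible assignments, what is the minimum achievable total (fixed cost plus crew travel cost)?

Open {P1, P3, P4}; cheapest assignment that respects the capacities:
  P1 (cap 8, load 8): S2, S4 — cost 4×8 + 4×10 = 72
  P3 (cap 8, load 6): S3 — cost 6×10 = 60
  P4 (cap 6, load 5): S1 — cost 5×8 = 40
  Shipping 172, fixed 149 → total 321.
  Any other capacity-feasible assignment to {P1, P3, P4} ships for at least 172.
Compare {P1, P4, P5}: its best feasible assignment gives total 333.
Compare {P1, P2, P4}: its best feasible assignment gives total 337.
Every other set of open sites that can feasibly serve all demand totals ≥ 333 even under its best assignment. Minimum: 321.

321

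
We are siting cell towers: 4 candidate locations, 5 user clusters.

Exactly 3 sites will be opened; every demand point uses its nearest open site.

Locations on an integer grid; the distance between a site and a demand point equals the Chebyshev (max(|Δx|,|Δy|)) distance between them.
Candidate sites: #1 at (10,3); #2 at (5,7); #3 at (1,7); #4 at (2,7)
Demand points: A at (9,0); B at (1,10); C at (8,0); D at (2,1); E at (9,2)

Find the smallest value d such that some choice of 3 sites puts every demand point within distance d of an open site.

Open {#1, #2, #3}.
  Farthest demand point is D at distance 6 (to #2); all others are ≤ 6.
With {#1, #2, #4} the worst case is 6.
With {#1, #3, #4} the worst case is 6.
No size-3 selection achieves below 6.

6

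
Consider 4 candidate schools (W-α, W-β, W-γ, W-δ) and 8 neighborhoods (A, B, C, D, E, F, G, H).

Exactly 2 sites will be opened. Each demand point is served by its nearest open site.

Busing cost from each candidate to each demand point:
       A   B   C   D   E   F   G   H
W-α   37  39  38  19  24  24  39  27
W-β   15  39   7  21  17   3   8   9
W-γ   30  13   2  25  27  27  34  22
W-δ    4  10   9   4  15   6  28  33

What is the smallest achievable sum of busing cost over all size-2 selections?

60

Open {W-β, W-δ}.
  A→W-δ 4, B→W-δ 10, C→W-β 7, D→W-δ 4, E→W-δ 15, F→W-β 3, G→W-β 8, H→W-β 9  ⇒ total 60.
Compare {W-β, W-γ}: total 88.
Compare {W-γ, W-δ}: total 91.
No size-2 selection does better; minimum is 60.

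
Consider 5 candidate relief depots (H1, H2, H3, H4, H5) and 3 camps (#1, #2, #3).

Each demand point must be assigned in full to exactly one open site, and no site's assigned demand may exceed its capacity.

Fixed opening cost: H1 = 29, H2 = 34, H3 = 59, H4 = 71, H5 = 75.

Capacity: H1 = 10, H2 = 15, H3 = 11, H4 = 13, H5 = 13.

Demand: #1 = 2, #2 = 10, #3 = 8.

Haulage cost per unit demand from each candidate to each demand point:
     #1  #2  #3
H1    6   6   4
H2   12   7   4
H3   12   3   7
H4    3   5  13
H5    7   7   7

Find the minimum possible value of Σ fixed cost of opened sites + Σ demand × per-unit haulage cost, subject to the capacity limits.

Open {H1, H3}; cheapest assignment that respects the capacities:
  H1 (cap 10, load 10): #1, #3 — cost 2×6 + 8×4 = 44
  H3 (cap 11, load 10): #2 — cost 10×3 = 30
  Shipping 74, fixed 88 → total 162.
  Any other capacity-feasible assignment to {H1, H3} ships for at least 74.
Compare {H1, H2}: its best feasible assignment gives total 177.
Compare {H2, H3}: its best feasible assignment gives total 179.
Every other set of open sites that can feasibly serve all demand totals ≥ 177 even under its best assignment. Minimum: 162.

162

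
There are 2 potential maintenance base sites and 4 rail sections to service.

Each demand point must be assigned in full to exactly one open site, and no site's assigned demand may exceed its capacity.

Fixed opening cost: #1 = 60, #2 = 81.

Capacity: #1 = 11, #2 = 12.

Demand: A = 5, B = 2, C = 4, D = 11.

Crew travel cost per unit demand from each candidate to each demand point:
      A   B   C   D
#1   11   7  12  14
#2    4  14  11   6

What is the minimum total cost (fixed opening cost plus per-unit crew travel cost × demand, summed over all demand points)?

Open {#1, #2}; cheapest assignment that respects the capacities:
  #1 (cap 11, load 11): A, B, C — cost 5×11 + 2×7 + 4×12 = 117
  #2 (cap 12, load 11): D — cost 11×6 = 66
  Shipping 183, fixed 141 → total 324.
  Any other capacity-feasible assignment to {#1, #2} ships for at least 183.
Total demand is 22 and no other set of sites has combined capacity ≥ 22, so {#1, #2} is the only feasible choice of open sites. Minimum: 324.

324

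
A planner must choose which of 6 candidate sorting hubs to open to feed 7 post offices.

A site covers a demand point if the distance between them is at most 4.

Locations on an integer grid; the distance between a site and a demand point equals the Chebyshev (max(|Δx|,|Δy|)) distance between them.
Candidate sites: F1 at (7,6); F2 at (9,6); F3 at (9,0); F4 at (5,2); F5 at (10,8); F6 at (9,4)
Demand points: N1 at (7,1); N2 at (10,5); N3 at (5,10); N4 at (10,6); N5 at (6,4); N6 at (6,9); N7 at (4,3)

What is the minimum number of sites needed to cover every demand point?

2

Coverage sets (demand points within 4 of each site):
  F1: {N2, N3, N4, N5, N6, N7}
  F2: {N2, N3, N4, N5, N6}
  F3: {N1, N5}
  F4: {N1, N5, N7}
  F5: {N2, N4, N5, N6}
  F6: {N1, N2, N4, N5}
No single site covers all 7 demand points.
But {F1, F3} covers everything, so the minimum is 2.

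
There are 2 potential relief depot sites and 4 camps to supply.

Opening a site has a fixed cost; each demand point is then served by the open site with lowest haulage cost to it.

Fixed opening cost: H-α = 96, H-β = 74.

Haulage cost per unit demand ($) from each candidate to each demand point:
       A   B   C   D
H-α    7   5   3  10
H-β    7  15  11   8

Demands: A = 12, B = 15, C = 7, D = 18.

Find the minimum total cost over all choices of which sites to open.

Open {H-α}: assign each demand point to its cheapest open site.
  A→H-α 12×7=84, B→H-α 15×5=75, C→H-α 7×3=21, D→H-α 18×10=180
  haulage cost 360, fixed 96 → total 456.
Compare {H-α, H-β}: haulage cost 324 + fixed 170 = 494.
Compare {H-β}: haulage cost 530 + fixed 74 = 604.

456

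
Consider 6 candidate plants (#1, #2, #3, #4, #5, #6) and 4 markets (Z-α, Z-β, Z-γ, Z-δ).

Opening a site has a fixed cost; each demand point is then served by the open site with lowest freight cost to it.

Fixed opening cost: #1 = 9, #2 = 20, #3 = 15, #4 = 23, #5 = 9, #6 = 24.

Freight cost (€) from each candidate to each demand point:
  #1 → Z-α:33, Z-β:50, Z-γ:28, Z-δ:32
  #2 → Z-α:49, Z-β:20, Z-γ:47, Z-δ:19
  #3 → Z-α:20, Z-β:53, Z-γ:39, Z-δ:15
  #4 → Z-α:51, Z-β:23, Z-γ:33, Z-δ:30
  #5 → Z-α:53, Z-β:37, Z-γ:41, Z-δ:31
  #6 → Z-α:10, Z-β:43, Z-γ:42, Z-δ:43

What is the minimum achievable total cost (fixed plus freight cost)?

127

Open {#1, #2, #3}: assign each demand point to its cheapest open site.
  Z-α→#3 20, Z-β→#2 20, Z-γ→#1 28, Z-δ→#3 15
  freight cost 83, fixed 44 → total 127.
Compare {#1, #2}: freight cost 100 + fixed 29 = 129.
Compare {#2, #3}: freight cost 94 + fixed 35 = 129.
Compare {#3, #4}: freight cost 91 + fixed 38 = 129.
All other subsets cost ≥ 129. Minimum total cost: 127.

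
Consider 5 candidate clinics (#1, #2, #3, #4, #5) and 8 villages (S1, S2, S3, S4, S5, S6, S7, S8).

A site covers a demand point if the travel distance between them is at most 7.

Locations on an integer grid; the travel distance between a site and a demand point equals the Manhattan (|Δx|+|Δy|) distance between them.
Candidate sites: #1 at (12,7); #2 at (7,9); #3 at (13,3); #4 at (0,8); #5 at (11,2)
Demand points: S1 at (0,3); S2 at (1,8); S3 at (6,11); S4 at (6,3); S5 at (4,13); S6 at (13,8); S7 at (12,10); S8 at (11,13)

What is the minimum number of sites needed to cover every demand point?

Coverage sets (demand points within 7 of each site):
  #1: {S6, S7, S8}
  #2: {S2, S3, S4, S5, S6, S7}
  #3: {S4, S6}
  #4: {S1, S2}
  #5: {S4}
No 2 sites suffice: every size-2 union leaves at least one demand point uncovered.
But {#1, #2, #4} covers everything, so the minimum is 3.

3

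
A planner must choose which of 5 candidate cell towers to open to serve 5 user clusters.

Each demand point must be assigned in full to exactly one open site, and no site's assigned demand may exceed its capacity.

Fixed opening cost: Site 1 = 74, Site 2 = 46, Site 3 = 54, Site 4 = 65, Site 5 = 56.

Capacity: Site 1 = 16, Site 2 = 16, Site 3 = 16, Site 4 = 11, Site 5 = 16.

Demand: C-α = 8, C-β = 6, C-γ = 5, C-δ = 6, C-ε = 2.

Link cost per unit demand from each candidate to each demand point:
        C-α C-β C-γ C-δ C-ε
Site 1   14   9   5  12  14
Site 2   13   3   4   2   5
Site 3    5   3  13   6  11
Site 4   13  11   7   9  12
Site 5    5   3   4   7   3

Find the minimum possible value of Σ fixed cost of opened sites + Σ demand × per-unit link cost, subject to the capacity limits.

Open {Site 2, Site 5}; cheapest assignment that respects the capacities:
  Site 2 (cap 16, load 12): C-β, C-δ — cost 6×3 + 6×2 = 30
  Site 5 (cap 16, load 15): C-α, C-γ, C-ε — cost 8×5 + 5×4 + 2×3 = 66
  Shipping 96, fixed 102 → total 198.
  Any other capacity-feasible assignment to {Site 2, Site 5} ships for at least 96.
Compare {Site 2, Site 3}: its best feasible assignment gives total 200.
Compare {Site 3, Site 5}: its best feasible assignment gives total 230.
Every other set of open sites that can feasibly serve all demand totals ≥ 200 even under its best assignment. Minimum: 198.

198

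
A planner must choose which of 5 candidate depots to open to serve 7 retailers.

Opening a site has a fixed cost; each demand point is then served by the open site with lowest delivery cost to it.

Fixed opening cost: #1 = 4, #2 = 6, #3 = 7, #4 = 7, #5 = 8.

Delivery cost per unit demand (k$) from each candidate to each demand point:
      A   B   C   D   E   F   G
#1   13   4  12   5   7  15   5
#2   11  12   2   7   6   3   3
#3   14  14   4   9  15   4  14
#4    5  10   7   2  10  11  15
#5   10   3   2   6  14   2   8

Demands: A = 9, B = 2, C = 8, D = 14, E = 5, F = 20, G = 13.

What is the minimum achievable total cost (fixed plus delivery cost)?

225

Open {#2, #4, #5}: assign each demand point to its cheapest open site.
  A→#4 9×5=45, B→#5 2×3=6, C→#2 8×2=16, D→#4 14×2=28, E→#2 5×6=30, F→#5 20×2=40, G→#2 13×3=39
  delivery cost 204, fixed 21 → total 225.
Compare {#1, #2, #4, #5}: delivery cost 204 + fixed 25 = 229.
Compare {#2, #3, #4, #5}: delivery cost 204 + fixed 28 = 232.
Compare {#1, #2, #3, #4, #5}: delivery cost 204 + fixed 32 = 236.
All other subsets cost ≥ 229. Minimum total cost: 225.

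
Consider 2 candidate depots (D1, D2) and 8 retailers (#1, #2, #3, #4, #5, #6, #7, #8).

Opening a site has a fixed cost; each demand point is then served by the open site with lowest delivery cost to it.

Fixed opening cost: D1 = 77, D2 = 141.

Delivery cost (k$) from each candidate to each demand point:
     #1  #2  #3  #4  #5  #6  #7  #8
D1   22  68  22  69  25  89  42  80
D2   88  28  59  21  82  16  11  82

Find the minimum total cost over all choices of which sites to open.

443

Open {D1, D2}: assign each demand point to its cheapest open site.
  #1→D1 22, #2→D2 28, #3→D1 22, #4→D2 21, #5→D1 25, #6→D2 16, #7→D2 11, #8→D1 80
  delivery cost 225, fixed 218 → total 443.
Compare {D1}: delivery cost 417 + fixed 77 = 494.
Compare {D2}: delivery cost 387 + fixed 141 = 528.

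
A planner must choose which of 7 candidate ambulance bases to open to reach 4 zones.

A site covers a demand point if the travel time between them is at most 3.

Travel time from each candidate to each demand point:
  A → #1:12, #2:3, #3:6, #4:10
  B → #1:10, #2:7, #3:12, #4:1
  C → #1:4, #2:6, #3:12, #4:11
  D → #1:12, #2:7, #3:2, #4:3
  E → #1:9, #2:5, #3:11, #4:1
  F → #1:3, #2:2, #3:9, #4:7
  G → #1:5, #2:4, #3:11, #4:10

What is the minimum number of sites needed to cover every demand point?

2

Coverage sets (demand points within 3 of each site):
  A: {#2}
  B: {#4}
  C: {}
  D: {#3, #4}
  E: {#4}
  F: {#1, #2}
  G: {}
No single site covers all 4 demand points.
But {D, F} covers everything, so the minimum is 2.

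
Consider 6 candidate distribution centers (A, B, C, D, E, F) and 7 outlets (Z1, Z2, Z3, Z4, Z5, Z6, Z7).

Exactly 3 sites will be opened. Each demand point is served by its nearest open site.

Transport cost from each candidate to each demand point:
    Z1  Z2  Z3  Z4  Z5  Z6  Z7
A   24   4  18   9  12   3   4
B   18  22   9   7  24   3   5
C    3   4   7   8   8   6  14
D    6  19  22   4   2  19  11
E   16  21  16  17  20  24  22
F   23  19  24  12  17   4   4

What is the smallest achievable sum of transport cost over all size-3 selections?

Open {A, C, D}.
  Z1→C 3, Z2→A 4, Z3→C 7, Z4→D 4, Z5→D 2, Z6→A 3, Z7→A 4  ⇒ total 27.
Compare {B, C, D}: total 28.
Compare {C, D, F}: total 28.
No size-3 selection does better; minimum is 27.

27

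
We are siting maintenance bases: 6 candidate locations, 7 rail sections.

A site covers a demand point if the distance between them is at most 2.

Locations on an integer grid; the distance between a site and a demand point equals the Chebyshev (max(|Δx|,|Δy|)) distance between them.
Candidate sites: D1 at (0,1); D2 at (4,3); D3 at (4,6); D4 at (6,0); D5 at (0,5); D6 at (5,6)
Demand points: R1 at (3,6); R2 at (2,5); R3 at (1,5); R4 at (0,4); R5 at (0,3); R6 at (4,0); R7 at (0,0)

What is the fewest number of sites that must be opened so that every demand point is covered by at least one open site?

4

Coverage sets (demand points within 2 of each site):
  D1: {R5, R7}
  D2: {R2}
  D3: {R1, R2}
  D4: {R6}
  D5: {R2, R3, R4, R5}
  D6: {R1}
No 3 sites suffice: every size-3 union leaves at least one demand point uncovered.
But {D1, D3, D4, D5} covers everything, so the minimum is 4.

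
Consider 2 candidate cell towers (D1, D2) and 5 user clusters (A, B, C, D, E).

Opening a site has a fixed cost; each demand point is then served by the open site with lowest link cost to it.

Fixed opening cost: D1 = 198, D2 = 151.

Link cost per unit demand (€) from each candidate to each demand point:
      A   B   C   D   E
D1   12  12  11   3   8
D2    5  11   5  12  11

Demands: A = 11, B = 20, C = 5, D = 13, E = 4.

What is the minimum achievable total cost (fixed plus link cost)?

Open {D2}: assign each demand point to its cheapest open site.
  A→D2 11×5=55, B→D2 20×11=220, C→D2 5×5=25, D→D2 13×12=156, E→D2 4×11=44
  link cost 500, fixed 151 → total 651.
Compare {D1}: link cost 498 + fixed 198 = 696.
Compare {D1, D2}: link cost 371 + fixed 349 = 720.

651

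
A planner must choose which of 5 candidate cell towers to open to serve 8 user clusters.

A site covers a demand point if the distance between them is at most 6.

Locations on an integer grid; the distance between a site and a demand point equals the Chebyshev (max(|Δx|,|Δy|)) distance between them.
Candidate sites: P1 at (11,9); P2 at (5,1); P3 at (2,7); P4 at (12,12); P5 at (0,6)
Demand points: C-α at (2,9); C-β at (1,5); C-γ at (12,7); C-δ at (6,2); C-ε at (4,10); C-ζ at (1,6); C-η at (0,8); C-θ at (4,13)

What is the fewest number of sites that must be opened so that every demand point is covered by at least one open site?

Coverage sets (demand points within 6 of each site):
  P1: {C-γ}
  P2: {C-β, C-δ, C-ζ}
  P3: {C-α, C-β, C-δ, C-ε, C-ζ, C-η, C-θ}
  P4: {C-γ}
  P5: {C-α, C-β, C-δ, C-ε, C-ζ, C-η}
No single site covers all 8 demand points.
But {P1, P3} covers everything, so the minimum is 2.

2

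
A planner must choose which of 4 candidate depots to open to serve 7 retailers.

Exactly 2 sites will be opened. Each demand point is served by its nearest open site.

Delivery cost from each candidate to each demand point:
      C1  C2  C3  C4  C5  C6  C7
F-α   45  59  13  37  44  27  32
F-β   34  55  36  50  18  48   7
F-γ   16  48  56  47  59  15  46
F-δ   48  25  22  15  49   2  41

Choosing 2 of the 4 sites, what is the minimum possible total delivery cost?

Open {F-β, F-δ}.
  C1→F-β 34, C2→F-δ 25, C3→F-δ 22, C4→F-δ 15, C5→F-β 18, C6→F-δ 2, C7→F-β 7  ⇒ total 123.
Compare {F-γ, F-δ}: total 170.
Compare {F-α, F-δ}: total 176.
No size-2 selection does better; minimum is 123.

123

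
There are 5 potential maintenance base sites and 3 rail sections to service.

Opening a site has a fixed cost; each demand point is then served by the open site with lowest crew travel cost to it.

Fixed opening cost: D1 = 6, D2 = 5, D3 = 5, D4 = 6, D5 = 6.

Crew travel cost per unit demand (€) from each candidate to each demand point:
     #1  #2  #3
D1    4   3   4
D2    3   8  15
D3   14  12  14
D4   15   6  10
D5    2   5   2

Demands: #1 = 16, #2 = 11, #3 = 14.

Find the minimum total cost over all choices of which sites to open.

Open {D1, D5}: assign each demand point to its cheapest open site.
  #1→D5 16×2=32, #2→D1 11×3=33, #3→D5 14×2=28
  crew travel cost 93, fixed 12 → total 105.
Compare {D1, D2, D5}: crew travel cost 93 + fixed 17 = 110.
Compare {D1, D3, D5}: crew travel cost 93 + fixed 17 = 110.
Compare {D1, D4, D5}: crew travel cost 93 + fixed 18 = 111.
All other subsets cost ≥ 110. Minimum total cost: 105.

105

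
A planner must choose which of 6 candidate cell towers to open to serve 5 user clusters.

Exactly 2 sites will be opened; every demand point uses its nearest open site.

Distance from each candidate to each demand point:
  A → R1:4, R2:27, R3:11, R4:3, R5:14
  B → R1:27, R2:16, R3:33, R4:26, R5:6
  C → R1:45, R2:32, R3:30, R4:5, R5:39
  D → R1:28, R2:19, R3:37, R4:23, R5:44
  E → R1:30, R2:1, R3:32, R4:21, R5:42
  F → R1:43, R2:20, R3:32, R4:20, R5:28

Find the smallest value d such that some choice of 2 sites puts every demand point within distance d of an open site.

Open {A, E}.
  Farthest demand point is R5 at distance 14 (to A); all others are ≤ 14.
With {A, B} the worst case is 16.
With {A, D} the worst case is 19.
No size-2 selection achieves below 14.

14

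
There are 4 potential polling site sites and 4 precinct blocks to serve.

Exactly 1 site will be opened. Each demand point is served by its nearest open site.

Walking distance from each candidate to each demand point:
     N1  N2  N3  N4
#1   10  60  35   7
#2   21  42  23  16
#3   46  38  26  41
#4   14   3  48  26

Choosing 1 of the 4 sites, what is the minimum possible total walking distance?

91

Open {#4}.
  N1→#4 14, N2→#4 3, N3→#4 48, N4→#4 26  ⇒ total 91.
Compare {#2}: total 102.
Compare {#1}: total 112.
No size-1 selection does better; minimum is 91.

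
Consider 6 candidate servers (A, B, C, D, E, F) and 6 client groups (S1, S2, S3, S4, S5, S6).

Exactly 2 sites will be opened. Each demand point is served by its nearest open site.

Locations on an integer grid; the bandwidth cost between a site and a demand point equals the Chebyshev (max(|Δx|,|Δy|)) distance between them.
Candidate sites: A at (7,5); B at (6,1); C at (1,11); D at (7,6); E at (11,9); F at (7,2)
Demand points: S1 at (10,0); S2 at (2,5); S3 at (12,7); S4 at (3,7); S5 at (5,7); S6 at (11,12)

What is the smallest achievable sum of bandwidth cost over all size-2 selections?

21

Open {A, E}.
  S1→A 5, S2→A 5, S3→E 2, S4→A 4, S5→A 2, S6→E 3  ⇒ total 21.
Compare {D, E}: total 22.
Compare {E, F}: total 23.
No size-2 selection does better; minimum is 21.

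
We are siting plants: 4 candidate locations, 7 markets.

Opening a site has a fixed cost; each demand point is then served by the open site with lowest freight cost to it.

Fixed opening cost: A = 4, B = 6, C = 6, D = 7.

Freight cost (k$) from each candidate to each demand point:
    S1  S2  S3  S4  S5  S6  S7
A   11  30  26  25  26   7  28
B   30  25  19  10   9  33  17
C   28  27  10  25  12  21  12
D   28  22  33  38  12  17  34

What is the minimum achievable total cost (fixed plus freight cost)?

Open {A, B, C}: assign each demand point to its cheapest open site.
  S1→A 11, S2→B 25, S3→C 10, S4→B 10, S5→B 9, S6→A 7, S7→C 12
  freight cost 84, fixed 16 → total 100.
Compare {A, B, C, D}: freight cost 81 + fixed 23 = 104.
Compare {A, B}: freight cost 98 + fixed 10 = 108.
Compare {A, B, D}: freight cost 95 + fixed 17 = 112.
All other subsets cost ≥ 104. Minimum total cost: 100.

100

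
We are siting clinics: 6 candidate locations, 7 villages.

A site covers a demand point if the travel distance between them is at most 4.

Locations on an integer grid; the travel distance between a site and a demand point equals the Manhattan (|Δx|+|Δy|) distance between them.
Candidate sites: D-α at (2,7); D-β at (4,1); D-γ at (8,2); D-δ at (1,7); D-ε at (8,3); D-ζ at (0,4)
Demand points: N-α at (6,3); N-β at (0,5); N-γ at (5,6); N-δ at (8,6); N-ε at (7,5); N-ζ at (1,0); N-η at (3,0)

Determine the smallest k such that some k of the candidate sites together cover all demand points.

3

Coverage sets (demand points within 4 of each site):
  D-α: {N-β, N-γ}
  D-β: {N-α, N-ζ, N-η}
  D-γ: {N-α, N-δ, N-ε}
  D-δ: {N-β}
  D-ε: {N-α, N-δ, N-ε}
  D-ζ: {N-β}
No 2 sites suffice: every size-2 union leaves at least one demand point uncovered.
But {D-α, D-β, D-γ} covers everything, so the minimum is 3.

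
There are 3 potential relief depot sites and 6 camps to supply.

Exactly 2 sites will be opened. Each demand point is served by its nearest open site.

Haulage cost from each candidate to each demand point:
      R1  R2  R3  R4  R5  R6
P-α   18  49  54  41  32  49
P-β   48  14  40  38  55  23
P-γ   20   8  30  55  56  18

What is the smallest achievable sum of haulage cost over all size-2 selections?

147

Open {P-α, P-γ}.
  R1→P-α 18, R2→P-γ 8, R3→P-γ 30, R4→P-α 41, R5→P-α 32, R6→P-γ 18  ⇒ total 147.
Compare {P-α, P-β}: total 165.
Compare {P-β, P-γ}: total 169.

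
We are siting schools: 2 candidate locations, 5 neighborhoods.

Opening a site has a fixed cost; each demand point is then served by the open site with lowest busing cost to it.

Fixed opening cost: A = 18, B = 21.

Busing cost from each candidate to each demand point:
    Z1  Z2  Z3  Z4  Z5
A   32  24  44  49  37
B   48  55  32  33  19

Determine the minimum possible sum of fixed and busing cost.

179

Open {A, B}: assign each demand point to its cheapest open site.
  Z1→A 32, Z2→A 24, Z3→B 32, Z4→B 33, Z5→B 19
  busing cost 140, fixed 39 → total 179.
Compare {A}: busing cost 186 + fixed 18 = 204.
Compare {B}: busing cost 187 + fixed 21 = 208.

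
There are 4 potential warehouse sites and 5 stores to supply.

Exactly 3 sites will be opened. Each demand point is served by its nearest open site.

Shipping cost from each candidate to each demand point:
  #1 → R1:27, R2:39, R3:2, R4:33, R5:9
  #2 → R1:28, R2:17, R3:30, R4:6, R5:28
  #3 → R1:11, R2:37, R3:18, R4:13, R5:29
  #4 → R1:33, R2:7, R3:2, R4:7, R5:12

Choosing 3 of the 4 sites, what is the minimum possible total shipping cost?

Open {#1, #3, #4}.
  R1→#3 11, R2→#4 7, R3→#1 2, R4→#4 7, R5→#1 9  ⇒ total 36.
Compare {#2, #3, #4}: total 38.
Compare {#1, #2, #3}: total 45.
No size-3 selection does better; minimum is 36.

36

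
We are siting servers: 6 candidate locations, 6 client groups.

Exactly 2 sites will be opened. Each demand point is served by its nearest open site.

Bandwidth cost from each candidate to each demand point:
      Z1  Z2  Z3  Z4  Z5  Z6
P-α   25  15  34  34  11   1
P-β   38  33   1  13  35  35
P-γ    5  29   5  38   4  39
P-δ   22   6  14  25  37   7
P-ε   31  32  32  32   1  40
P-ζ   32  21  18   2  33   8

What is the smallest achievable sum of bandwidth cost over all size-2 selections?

45

Open {P-γ, P-ζ}.
  Z1→P-γ 5, Z2→P-ζ 21, Z3→P-γ 5, Z4→P-ζ 2, Z5→P-γ 4, Z6→P-ζ 8  ⇒ total 45.
Compare {P-γ, P-δ}: total 52.
Compare {P-α, P-γ}: total 64.
No size-2 selection does better; minimum is 45.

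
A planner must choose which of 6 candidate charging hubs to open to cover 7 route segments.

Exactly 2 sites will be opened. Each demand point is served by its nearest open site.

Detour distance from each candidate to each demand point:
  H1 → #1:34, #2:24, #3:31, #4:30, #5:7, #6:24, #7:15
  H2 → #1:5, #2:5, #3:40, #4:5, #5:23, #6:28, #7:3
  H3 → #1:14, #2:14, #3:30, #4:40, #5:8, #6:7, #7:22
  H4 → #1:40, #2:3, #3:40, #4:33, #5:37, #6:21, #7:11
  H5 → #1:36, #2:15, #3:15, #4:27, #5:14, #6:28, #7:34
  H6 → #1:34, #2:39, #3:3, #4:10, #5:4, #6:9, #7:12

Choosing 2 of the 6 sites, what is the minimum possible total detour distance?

Open {H2, H6}.
  #1→H2 5, #2→H2 5, #3→H6 3, #4→H2 5, #5→H6 4, #6→H6 9, #7→H2 3  ⇒ total 34.
Compare {H2, H3}: total 63.
Compare {H3, H6}: total 64.
No size-2 selection does better; minimum is 34.

34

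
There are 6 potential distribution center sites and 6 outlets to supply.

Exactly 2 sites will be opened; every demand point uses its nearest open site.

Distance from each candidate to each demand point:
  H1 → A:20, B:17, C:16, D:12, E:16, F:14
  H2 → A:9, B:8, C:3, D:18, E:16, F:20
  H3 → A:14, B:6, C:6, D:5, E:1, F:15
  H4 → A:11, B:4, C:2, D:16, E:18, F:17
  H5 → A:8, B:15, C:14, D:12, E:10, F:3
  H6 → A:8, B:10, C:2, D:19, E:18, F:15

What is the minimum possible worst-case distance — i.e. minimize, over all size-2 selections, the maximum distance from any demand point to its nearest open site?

8

Open {H3, H5}.
  Farthest demand point is A at distance 8 (to H5); all others are ≤ 8.
With {H2, H5} the worst case is 12.
With {H4, H5} the worst case is 12.
No size-2 selection achieves below 8.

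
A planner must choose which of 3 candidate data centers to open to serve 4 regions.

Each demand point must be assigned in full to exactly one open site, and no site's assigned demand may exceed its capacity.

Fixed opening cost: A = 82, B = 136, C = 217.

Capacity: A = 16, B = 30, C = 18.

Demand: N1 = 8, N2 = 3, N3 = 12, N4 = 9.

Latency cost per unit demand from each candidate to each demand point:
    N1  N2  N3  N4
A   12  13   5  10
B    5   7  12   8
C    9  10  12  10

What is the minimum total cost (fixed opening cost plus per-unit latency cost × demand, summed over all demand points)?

411

Open {A, B}; cheapest assignment that respects the capacities:
  A (cap 16, load 12): N3 — cost 12×5 = 60
  B (cap 30, load 20): N1, N2, N4 — cost 8×5 + 3×7 + 9×8 = 133
  Shipping 193, fixed 218 → total 411.
  Any other capacity-feasible assignment to {A, B} ships for at least 193.
Compare {A, C}: its best feasible assignment gives total 560.
Compare {A, B, C}: its best feasible assignment gives total 628.
Every other set of open sites that can feasibly serve all demand totals ≥ 560 even under its best assignment. Minimum: 411.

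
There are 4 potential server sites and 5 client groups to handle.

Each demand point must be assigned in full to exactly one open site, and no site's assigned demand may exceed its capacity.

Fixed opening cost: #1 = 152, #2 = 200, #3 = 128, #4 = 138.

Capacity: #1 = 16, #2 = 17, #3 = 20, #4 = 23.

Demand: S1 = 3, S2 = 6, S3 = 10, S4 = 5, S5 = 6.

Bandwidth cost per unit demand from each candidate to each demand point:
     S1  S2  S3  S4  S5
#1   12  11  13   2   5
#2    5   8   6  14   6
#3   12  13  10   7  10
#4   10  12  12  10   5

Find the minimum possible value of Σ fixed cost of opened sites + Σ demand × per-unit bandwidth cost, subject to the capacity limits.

533

Open {#3, #4}; cheapest assignment that respects the capacities:
  #3 (cap 20, load 15): S3, S4 — cost 10×10 + 5×7 = 135
  #4 (cap 23, load 15): S1, S2, S5 — cost 3×10 + 6×12 + 6×5 = 132
  Shipping 267, fixed 266 → total 533.
  Any other capacity-feasible assignment to {#3, #4} ships for at least 267.
Compare {#1, #3}: its best feasible assignment gives total 534.
Compare {#1, #2}: its best feasible assignment gives total 536.
Every other set of open sites that can feasibly serve all demand totals ≥ 534 even under its best assignment. Minimum: 533.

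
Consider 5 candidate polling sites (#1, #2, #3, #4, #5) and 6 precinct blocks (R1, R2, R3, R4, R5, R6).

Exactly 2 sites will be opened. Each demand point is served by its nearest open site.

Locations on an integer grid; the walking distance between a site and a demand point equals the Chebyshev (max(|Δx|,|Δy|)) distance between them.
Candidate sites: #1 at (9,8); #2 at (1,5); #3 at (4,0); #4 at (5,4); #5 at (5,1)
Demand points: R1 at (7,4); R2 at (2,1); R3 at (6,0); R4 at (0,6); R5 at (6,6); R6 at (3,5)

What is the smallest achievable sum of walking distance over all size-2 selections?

14

Open {#2, #4}.
  R1→#4 2, R2→#4 3, R3→#4 4, R4→#2 1, R5→#4 2, R6→#2 2  ⇒ total 14.
Compare {#2, #5}: total 15.
Compare {#3, #4}: total 15.
No size-2 selection does better; minimum is 14.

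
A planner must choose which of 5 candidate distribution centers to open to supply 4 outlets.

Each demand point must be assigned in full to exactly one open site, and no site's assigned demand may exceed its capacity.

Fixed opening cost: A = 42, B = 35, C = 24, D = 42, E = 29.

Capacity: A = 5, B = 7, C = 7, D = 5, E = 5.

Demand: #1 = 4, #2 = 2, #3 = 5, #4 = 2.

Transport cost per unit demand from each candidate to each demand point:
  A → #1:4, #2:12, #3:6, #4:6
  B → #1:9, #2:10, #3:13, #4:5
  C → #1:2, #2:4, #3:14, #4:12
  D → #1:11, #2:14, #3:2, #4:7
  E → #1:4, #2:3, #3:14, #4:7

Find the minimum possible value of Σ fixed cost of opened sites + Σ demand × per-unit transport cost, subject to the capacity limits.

Open {C, D, E}; cheapest assignment that respects the capacities:
  C (cap 7, load 4): #1 — cost 4×2 = 8
  D (cap 5, load 5): #3 — cost 5×2 = 10
  E (cap 5, load 4): #2, #4 — cost 2×3 + 2×7 = 20
  Shipping 38, fixed 95 → total 133.
  Any other capacity-feasible assignment to {C, D, E} ships for at least 38.
Compare {B, C, D}: its best feasible assignment gives total 137.
Compare {A, C, D}: its best feasible assignment gives total 146.
Every other set of open sites that can feasibly serve all demand totals ≥ 137 even under its best assignment. Minimum: 133.

133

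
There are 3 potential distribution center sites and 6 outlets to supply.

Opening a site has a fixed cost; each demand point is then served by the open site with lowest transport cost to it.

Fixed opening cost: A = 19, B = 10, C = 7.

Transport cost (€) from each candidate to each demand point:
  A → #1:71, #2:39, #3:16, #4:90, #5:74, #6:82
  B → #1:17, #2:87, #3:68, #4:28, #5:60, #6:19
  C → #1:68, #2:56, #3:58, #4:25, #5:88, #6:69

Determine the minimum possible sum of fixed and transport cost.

208

Open {A, B}: assign each demand point to its cheapest open site.
  #1→B 17, #2→A 39, #3→A 16, #4→B 28, #5→B 60, #6→B 19
  transport cost 179, fixed 29 → total 208.
Compare {A, B, C}: transport cost 176 + fixed 36 = 212.
Compare {B, C}: transport cost 235 + fixed 17 = 252.
Compare {B}: transport cost 279 + fixed 10 = 289.
All other subsets cost ≥ 212. Minimum total cost: 208.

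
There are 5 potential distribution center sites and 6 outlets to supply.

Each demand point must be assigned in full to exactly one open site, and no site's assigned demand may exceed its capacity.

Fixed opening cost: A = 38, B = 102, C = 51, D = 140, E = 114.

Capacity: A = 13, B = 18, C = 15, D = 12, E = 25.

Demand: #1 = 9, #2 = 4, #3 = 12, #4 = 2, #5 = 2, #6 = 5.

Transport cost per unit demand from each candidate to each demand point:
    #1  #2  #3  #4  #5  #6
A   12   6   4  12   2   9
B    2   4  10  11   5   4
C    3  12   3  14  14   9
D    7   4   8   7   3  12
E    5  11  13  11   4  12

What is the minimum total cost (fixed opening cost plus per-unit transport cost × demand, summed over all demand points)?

309

Open {A, B, C}; cheapest assignment that respects the capacities:
  A (cap 13, load 4): #4, #5 — cost 2×12 + 2×2 = 28
  B (cap 18, load 18): #1, #2, #6 — cost 9×2 + 4×4 + 5×4 = 54
  C (cap 15, load 12): #3 — cost 12×3 = 36
  Shipping 118, fixed 191 → total 309.
  Any other capacity-feasible assignment to {A, B, C} ships for at least 118.
Compare {A, E}: its best feasible assignment gives total 379.
Compare {A, C, E}: its best feasible assignment gives total 379.
Every other set of open sites that can feasibly serve all demand totals ≥ 379 even under its best assignment. Minimum: 309.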